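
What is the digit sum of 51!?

198

51! = 1551118753287382280224243016469303211063259720016986112000000000000
Sum of its 67 digits: 198.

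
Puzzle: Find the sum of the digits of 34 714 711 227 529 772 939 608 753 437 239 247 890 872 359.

3+4+7+1+4+7+1+1+2+2+7+5+2+9+7+7+2+9+3+9+6+0+8+7+5+3+4+3+7+2+3+9+2+4+7+8+9+0+8+7+2+3+5+9 = 213

213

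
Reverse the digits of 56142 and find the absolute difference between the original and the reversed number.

31977

Reverse of 56142 is 24165.
|56142 − 24165| = 31977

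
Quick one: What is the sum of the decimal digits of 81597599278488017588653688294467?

8+1+5+9+7+5+9+9+2+7+8+4+8+8+0+1+7+5+8+8+6+5+3+6+8+8+2+9+4+4+6+7 = 187

187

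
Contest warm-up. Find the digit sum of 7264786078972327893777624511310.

7+2+6+4+7+8+6+0+7+8+9+7+2+3+2+7+8+9+3+7+7+7+6+2+4+5+1+1+3+1+0 = 149

149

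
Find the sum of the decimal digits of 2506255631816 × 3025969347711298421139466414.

182

2506255631816 × 3025969347711298421139466414 = 7583852719404029618034616648072681827824
Sum of its 40 digits: 182.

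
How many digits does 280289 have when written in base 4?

280289 in base 4 is 1010123201, which has 10 digits.

10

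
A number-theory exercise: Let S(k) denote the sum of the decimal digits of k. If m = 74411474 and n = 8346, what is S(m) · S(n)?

S(74411474) = 7+4+4+1+1+4+7+4 = 32.
S(8346) = 8+3+4+6 = 21.
32 · 21 = 672.

672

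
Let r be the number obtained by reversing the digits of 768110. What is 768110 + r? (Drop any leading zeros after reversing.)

779977

Reverse of 768110 is 11867.
768110 + 11867 = 779977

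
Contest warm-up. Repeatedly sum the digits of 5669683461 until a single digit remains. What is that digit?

9

5+6+6+9+6+8+3+4+6+1 = 54
5+4 = 9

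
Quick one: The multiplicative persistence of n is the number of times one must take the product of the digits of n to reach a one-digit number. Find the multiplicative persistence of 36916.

4

36916 → 972 → 126 → 12 → 2 (4 steps)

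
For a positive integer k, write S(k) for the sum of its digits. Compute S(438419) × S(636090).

696

S(438419) = 4+3+8+4+1+9 = 29.
S(636090) = 6+3+6+0+9+0 = 24.
29 · 24 = 696.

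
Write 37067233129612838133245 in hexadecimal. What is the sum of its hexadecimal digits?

37067233129612838133245 in base 16 is 7D96B322CC3CC235DFD.
Digit sum: 7+13+9+6+11+3+2+2+12+12+3+12+12+2+3+5+13+15+13 = 155.

155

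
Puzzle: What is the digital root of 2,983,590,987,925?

2+9+8+3+5+9+0+9+8+7+9+2+5 = 76
7+6 = 13
1+3 = 4

4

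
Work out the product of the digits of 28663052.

0

2×8×6×6×3×0×5×2 = 0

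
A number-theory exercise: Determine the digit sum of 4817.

20

4+8+1+7 = 20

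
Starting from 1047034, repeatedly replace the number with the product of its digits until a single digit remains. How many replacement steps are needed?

1047034 → 0 (1 step)

1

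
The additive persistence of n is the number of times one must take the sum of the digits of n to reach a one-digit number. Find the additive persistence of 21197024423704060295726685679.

2

21197024423704060295726685679 → 124 → 7 (2 steps)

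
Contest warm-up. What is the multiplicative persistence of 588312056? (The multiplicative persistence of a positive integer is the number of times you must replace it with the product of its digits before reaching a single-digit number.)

1

588312056 → 0 (1 step)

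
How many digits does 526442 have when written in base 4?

526442 in base 4 is 2000201222, which has 10 digits.

10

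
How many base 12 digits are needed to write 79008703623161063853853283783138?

30

79008703623161063853853283783138 in base 12 is 3BB19770403B6166B8421256743A02, which has 30 digits.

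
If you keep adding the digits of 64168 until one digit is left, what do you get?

6+4+1+6+8 = 25
2+5 = 7
(Equivalently, 64168 mod 9 = 7.)

7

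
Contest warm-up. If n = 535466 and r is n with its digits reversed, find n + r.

1200001

Reverse of 535466 is 664535.
535466 + 664535 = 1200001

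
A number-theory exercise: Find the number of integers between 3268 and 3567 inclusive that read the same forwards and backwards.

3

The integers in [3268, 3567] that read the same forwards and backwards: 3333, 3443, 3553.
3 qualify.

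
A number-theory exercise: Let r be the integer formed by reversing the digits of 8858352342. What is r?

Reversing 8858352342 gives 2432538588.

2432538588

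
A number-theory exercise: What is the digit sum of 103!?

621

103! = 99029007164861804075467152545817733490901658221144924830052805546998766658416222832141441073883538492653516385977292093222882134415149891584000000000000000000000000
Sum of its 164 digits: 621.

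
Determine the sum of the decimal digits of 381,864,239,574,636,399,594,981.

132

3+8+1+8+6+4+2+3+9+5+7+4+6+3+6+3+9+9+5+9+4+9+8+1 = 132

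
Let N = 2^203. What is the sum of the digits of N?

239

2^203 = 12855504354071922204335696738729300820177623950262342682411008
Sum of its 62 digits: 239.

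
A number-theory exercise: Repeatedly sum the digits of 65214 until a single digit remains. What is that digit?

6+5+2+1+4 = 18
1+8 = 9

9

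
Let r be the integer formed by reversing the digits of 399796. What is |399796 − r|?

298197

Reverse of 399796 is 697993.
|399796 − 697993| = 298197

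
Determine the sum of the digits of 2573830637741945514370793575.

130

2+5+7+3+8+3+0+6+3+7+7+4+1+9+4+5+5+1+4+3+7+0+7+9+3+5+7+5 = 130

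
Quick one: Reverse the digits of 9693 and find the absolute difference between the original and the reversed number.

5724

Reverse of 9693 is 3969.
|9693 − 3969| = 5724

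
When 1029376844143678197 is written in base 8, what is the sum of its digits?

69

1029376844143678197 in base 8 is 71110514445714451365.
Digit sum: 7+1+1+1+0+5+1+4+4+4+5+7+1+4+4+5+1+3+6+5 = 69.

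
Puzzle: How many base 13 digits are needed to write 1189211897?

1189211897 in base 13 is 15C4B7CA3, which has 9 digits.

9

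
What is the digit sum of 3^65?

135

3^65 = 10301051460877537453973547267843
Sum of its 32 digits: 135.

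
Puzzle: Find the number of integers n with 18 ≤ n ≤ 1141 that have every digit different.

The integers in [18, 1141] that have every digit different: 18, 19, 20, 21, 23, 24, …, 1097, 1098.
778 qualify.

778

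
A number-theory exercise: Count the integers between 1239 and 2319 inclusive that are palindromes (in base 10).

The integers in [1239, 2319] that are palindromes (in base 10): 1331, 1441, 1551, 1661, 1771, 1881, 1991, 2002, 2112, 2222.
10 qualify.

10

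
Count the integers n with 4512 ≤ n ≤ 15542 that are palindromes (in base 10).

The integers in [4512, 15542] that are palindromes (in base 10): 4554, 4664, 4774, 4884, 4994, 5005, …, 15351, 15451.
110 qualify.

110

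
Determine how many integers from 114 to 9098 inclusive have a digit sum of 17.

622

The integers in [114, 9098] that have a digit sum of 17: 179, 188, 197, 269, 278, 287, …, 9071, 9080.
622 qualify.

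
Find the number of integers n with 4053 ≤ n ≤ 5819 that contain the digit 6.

501

The integers in [4053, 5819] that contain the digit 6: 4056, 4060, 4061, 4062, 4063, 4064, …, 5806, 5816.
501 qualify.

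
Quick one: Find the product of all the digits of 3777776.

302526

3×7×7×7×7×7×6 = 302526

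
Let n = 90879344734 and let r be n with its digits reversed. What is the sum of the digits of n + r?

Reversal of 90879344734 is 43744397809; 90879344734 + 43744397809 = 134623742543.
Digit sum of 134623742543: 1+3+4+6+2+3+7+4+2+5+4+3 = 44.

44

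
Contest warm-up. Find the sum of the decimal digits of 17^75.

17^75 = 192162704943986028006648285743299730794209966315191453716969047614622518960844936813553462193
Sum of its 93 digits: 431.

431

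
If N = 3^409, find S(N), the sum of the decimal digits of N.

900

3^409 = 1388651220956629109998434257429124593929525972228492736160594286427905629911806893003950332955107941634963926806367480413276779117032722946240857697318617464081342296027574244566861145864854123683
Sum of its 196 digits: 900.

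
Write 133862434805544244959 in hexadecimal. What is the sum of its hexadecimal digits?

133862434805544244959 in base 16 is 741B6E738D959D6DF.
Digit sum: 7+4+1+11+6+14+7+3+8+13+9+5+9+13+6+13+15 = 144.

144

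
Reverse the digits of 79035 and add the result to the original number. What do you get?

Reverse of 79035 is 53097.
79035 + 53097 = 132132

132132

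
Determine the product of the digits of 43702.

0

4×3×7×0×2 = 0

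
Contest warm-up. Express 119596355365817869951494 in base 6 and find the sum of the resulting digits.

79

119596355365817869951494 in base 6 is 312503530123413225522252155050.
Digit sum: 3+1+2+5+0+3+5+3+0+1+2+3+4+1+3+2+2+5+5+2+2+2+5+2+1+5+5+0+5+0 = 79.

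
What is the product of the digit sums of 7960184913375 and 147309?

S(7960184913375) = 7+9+6+0+1+8+4+9+1+3+3+7+5 = 63.
S(147309) = 1+4+7+3+0+9 = 24.
63 · 24 = 1512.

1512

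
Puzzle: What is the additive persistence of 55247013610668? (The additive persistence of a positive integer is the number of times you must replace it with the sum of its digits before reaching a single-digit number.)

55247013610668 → 54 → 9 (2 steps)

2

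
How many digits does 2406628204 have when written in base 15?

2406628204 in base 15 is E1435054, which has 8 digits.

8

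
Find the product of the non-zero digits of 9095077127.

277830

9×9×5×7×7×1×2×7 = 277830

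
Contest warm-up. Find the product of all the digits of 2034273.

2×0×3×4×2×7×3 = 0

0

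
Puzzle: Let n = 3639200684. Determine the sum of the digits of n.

41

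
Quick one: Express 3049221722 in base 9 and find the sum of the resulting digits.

3049221722 in base 9 is 7774574755.
Digit sum: 7+7+7+4+5+7+4+7+5+5 = 58.

58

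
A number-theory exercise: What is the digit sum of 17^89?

17^89 = 32355938604243814834953228930022671958573652447416130728419673568773613853135920674790271577278638959930577297
Sum of its 110 digits: 521.

521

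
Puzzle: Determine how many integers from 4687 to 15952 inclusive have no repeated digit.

The integers in [4687, 15952] that have no repeated digit: 4687, 4689, 4690, 4691, 4692, 4693, …, 15947, 15948.
4359 qualify.

4359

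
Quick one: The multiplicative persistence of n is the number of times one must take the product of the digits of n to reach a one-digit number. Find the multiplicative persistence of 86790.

1

86790 → 0 (1 step)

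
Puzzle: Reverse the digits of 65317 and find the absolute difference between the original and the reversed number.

6039

Reverse of 65317 is 71356.
|65317 − 71356| = 6039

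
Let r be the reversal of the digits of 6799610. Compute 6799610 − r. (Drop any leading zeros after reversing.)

Reverse of 6799610 is 169976.
6799610 − 169976 = 6629634

6629634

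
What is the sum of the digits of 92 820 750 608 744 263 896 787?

118

9+2+8+2+0+7+5+0+6+0+8+7+4+4+2+6+3+8+9+6+7+8+7 = 118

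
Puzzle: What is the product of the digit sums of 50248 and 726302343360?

741

S(50248) = 5+0+2+4+8 = 19.
S(726302343360) = 7+2+6+3+0+2+3+4+3+3+6+0 = 39.
19 · 39 = 741.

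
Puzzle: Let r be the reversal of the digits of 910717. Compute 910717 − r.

193698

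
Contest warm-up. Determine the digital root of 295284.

3

2+9+5+2+8+4 = 30
3+0 = 3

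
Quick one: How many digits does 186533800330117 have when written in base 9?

15

186533800330117 in base 9 is 813413307174254, which has 15 digits.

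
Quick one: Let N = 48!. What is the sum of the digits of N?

48! = 12413915592536072670862289047373375038521486354677760000000000
Sum of its 62 digits: 234.

234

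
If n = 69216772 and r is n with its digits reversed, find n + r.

96978068

Reverse of 69216772 is 27761296.
69216772 + 27761296 = 96978068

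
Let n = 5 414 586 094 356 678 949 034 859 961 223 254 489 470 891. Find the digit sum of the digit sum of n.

9

First digit sum: 216.
2+1+6 = 9.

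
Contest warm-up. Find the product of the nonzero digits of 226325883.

2×2×6×3×2×5×8×8×3 = 138240

138240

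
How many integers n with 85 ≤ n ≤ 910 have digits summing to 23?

10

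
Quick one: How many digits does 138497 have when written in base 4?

9

138497 in base 4 is 201310001, which has 9 digits.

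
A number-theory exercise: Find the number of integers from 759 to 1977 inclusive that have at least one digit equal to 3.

The integers in [759, 1977] that have at least one digit equal to 3: 763, 773, 783, 793, 803, 813, …, 1963, 1973.
311 qualify.

311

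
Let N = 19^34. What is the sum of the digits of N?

172

19^34 = 30034640110980377619945846078500632729311721
Sum of its 44 digits: 172.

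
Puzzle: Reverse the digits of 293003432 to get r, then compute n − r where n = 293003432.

58703040

Reverse of 293003432 is 234300392.
293003432 − 234300392 = 58703040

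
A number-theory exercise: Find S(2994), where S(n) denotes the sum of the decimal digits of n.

24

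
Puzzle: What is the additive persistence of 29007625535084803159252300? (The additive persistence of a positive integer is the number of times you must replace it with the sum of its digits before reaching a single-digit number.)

29007625535084803159252300 → 94 → 13 → 4 (3 steps)

3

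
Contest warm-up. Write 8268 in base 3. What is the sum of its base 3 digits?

6

8268 in base 3 is 102100020.
Digit sum: 1+0+2+1+0+0+0+2+0 = 6.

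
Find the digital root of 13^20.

7

The digital root of n equals n mod 9 (or 9 when 9 | n), so we need 13^20 mod 9.
13^20 ≡ 7 (mod 9), so the digital root is 7.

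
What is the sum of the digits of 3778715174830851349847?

110

3+7+7+8+7+1+5+1+7+4+8+3+0+8+5+1+3+4+9+8+4+7 = 110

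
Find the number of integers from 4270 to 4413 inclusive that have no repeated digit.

77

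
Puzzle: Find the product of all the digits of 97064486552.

9×7×0×6×4×4×8×6×5×5×2 = 0

0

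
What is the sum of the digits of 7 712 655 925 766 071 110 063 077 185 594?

133

7+7+1+2+6+5+5+9+2+5+7+6+6+0+7+1+1+1+0+0+6+3+0+7+7+1+8+5+5+9+4 = 133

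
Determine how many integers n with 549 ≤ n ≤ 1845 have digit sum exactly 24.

16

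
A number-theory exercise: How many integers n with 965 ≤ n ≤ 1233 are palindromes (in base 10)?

The integers in [965, 1233] that are palindromes (in base 10): 969, 979, 989, 999, 1001, 1111, 1221.
7 qualify.

7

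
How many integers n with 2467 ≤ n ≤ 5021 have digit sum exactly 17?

196

The integers in [2467, 5021] that have digit sum exactly 17: 2474, 2483, 2492, 2519, 2528, 2537, …, 4931, 4940.
196 qualify.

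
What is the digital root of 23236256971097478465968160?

9

2+3+2+3+6+2+5+6+9+7+1+0+9+7+4+7+8+4+6+5+9+6+8+1+6+0 = 126
1+2+6 = 9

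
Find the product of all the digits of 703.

0

7×0×3 = 0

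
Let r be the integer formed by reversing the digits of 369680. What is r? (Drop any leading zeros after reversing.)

Reversing 369680 gives 86963.

86963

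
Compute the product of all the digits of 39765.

3×9×7×6×5 = 5670

5670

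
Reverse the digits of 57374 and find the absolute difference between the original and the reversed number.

9999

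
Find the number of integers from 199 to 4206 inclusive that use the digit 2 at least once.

The integers in [199, 4206] that use the digit 2 at least once: 200, 201, 202, 203, 204, 205, …, 4205, 4206.
1820 qualify.

1820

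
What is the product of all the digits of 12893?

1×2×8×9×3 = 432

432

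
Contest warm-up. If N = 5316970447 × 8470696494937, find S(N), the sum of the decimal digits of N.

103

5316970447 × 8470696494937 = 45038442929086514126839
Sum of its 23 digits: 103.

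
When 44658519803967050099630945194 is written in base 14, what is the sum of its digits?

44658519803967050099630945194 in base 14 is DC737067851A4392014D29426.
Digit sum: 13+12+7+3+7+0+6+7+8+5+1+10+4+3+9+2+0+1+4+13+2+9+4+2+6 = 138.

138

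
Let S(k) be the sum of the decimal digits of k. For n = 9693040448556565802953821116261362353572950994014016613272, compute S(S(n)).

First digit sum: 239.
2+3+9 = 14.

14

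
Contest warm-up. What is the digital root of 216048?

2+1+6+0+4+8 = 21
2+1 = 3

3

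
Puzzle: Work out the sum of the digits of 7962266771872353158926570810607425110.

7+9+6+2+2+6+6+7+7+1+8+7+2+3+5+3+1+5+8+9+2+6+5+7+0+8+1+0+6+0+7+4+2+5+1+1+0 = 159

159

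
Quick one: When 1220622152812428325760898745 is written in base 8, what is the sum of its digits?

116

1220622152812428325760898745 in base 8 is 770654626770775022162244313271.
Digit sum: 7+7+0+6+5+4+6+2+6+7+7+0+7+7+5+0+2+2+1+6+2+2+4+4+3+1+3+2+7+1 = 116.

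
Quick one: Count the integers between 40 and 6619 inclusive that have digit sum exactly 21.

337

The integers in [40, 6619] that have digit sum exactly 21: 399, 489, 498, 579, 588, 597, …, 6609, 6618.
337 qualify.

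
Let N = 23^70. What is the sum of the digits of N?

23^70 = 209386424652304064049051461204995116953510089281143424135257228513176887924733660903369498848049
Sum of its 96 digits: 409.

409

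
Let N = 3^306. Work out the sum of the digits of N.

693

3^306 = 99793888233710926097676673961542382339552034110870991187709058567130998942396826836880350287497238272034603157195937657211050782186192219658614729
Sum of its 146 digits: 693.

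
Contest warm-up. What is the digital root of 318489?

3+1+8+4+8+9 = 33
3+3 = 6

6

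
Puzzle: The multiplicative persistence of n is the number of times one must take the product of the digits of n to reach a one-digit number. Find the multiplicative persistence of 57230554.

1

57230554 → 0 (1 step)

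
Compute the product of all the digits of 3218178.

2688

3×2×1×8×1×7×8 = 2688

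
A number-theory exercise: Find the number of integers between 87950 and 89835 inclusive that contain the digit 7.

557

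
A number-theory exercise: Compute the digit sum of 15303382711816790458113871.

103

1+5+3+0+3+3+8+2+7+1+1+8+1+6+7+9+0+4+5+8+1+1+3+8+7+1 = 103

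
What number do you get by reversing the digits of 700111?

111007

Reversing 700111 gives 111007.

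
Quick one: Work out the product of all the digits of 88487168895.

247726080

8×8×4×8×7×1×6×8×8×9×5 = 247726080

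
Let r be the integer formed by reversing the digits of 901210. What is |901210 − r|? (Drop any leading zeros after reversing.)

889101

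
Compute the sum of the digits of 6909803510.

41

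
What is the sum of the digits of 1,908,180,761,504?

50

1+9+0+8+1+8+0+7+6+1+5+0+4 = 50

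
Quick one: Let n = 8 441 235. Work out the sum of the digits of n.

8+4+4+1+2+3+5 = 27

27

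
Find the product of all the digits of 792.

126

7×9×2 = 126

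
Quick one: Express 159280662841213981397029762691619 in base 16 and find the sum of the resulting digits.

174

159280662841213981397029762691619 in base 16 is 7DA679441C0C49477829674F223.
Digit sum: 7+13+10+6+7+9+4+4+1+12+0+12+4+9+4+7+7+8+2+9+6+7+4+15+2+2+3 = 174.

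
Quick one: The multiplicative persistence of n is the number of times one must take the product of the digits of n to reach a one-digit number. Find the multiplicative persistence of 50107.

50107 → 0 (1 step)

1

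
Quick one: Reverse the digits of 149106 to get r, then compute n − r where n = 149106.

Reverse of 149106 is 601941.
149106 − 601941 = -452835

-452835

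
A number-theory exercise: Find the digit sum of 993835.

37

9+9+3+8+3+5 = 37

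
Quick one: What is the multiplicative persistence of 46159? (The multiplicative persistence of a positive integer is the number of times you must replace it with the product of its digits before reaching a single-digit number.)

2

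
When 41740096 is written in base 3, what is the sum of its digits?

41740096 in base 3 is 2220112121122111.
Digit sum: 2+2+2+0+1+1+2+1+2+1+1+2+2+1+1+1 = 22.

22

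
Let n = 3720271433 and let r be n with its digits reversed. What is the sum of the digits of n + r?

46

Reversal of 3720271433 is 3341720273; 3720271433 + 3341720273 = 7061991706.
Digit sum of 7061991706: 7+0+6+1+9+9+1+7+0+6 = 46.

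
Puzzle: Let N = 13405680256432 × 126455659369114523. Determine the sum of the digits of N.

13405680256432 × 126455659369114523 = 1695224136118628822031415361936
Sum of its 31 digits: 119.

119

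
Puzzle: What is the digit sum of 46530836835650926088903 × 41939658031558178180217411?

46530836835650926088903 × 41939658031558178180217411 = 1951487384809430487285965032736887098228454490133
Sum of its 49 digits: 234.

234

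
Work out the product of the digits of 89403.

8×9×4×0×3 = 0

0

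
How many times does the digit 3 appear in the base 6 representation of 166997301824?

2

166997301824 in base 6 is 204414551424332.
The digit 3 appears 2 times.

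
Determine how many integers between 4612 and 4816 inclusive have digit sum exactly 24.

11

The integers in [4612, 4816] that have digit sum exactly 24: 4659, 4668, 4677, 4686, 4695, 4749, …, 4785, 4794.
11 qualify.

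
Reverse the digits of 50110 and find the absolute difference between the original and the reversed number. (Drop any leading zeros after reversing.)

Reverse of 50110 is 1105.
|50110 − 1105| = 49005

49005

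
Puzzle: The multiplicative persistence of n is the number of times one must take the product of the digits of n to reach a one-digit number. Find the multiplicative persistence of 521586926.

2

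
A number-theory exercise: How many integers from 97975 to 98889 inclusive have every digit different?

The integers in [97975, 98889] that have every digit different: 98012, 98013, 98014, 98015, 98016, 98017, …, 98764, 98765.
336 qualify.

336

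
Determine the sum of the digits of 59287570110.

5+9+2+8+7+5+7+0+1+1+0 = 45

45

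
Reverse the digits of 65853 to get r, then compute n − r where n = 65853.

Reverse of 65853 is 35856.
65853 − 35856 = 29997

29997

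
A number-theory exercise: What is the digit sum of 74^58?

74^58 = 2602793685214601461328421150394206363404746374095001702652661814033725832147940129584251513691430992820043776
Sum of its 109 digits: 421.

421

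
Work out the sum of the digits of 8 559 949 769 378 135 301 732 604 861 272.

8+5+5+9+9+4+9+7+6+9+3+7+8+1+3+5+3+0+1+7+3+2+6+0+4+8+6+1+2+7+2 = 150

150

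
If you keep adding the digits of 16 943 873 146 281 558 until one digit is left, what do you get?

9

1+6+9+4+3+8+7+3+1+4+6+2+8+1+5+5+8 = 81
8+1 = 9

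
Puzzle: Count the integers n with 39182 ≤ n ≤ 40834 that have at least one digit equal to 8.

429

The integers in [39182, 40834] that have at least one digit equal to 8: 39182, 39183, 39184, 39185, 39186, 39187, …, 40833, 40834.
429 qualify.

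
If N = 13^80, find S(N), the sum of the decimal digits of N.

331

13^80 = 130457239505131501344972014435501297010835041787261973772262312173201960574053162758395201
Sum of its 90 digits: 331.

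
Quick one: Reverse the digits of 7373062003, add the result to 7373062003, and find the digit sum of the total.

44

Reversal of 7373062003 is 3002603737; 7373062003 + 3002603737 = 10375665740.
Digit sum of 10375665740: 1+0+3+7+5+6+6+5+7+4+0 = 44.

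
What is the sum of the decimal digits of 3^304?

3^304 = 11088209803745658455297408217949153593283559345652332354189895396347888771377425204097816698610804252448289239688437517467894531354021357739846081
Sum of its 146 digits: 702.

702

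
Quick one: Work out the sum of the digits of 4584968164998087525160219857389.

4+5+8+4+9+6+8+1+6+4+9+9+8+0+8+7+5+2+5+1+6+0+2+1+9+8+5+7+3+8+9 = 167

167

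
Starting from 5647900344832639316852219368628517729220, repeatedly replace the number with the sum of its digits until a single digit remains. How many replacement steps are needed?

3

5647900344832639316852219368628517729220 → 178 → 16 → 7 (3 steps)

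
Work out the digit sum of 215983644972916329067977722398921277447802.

2+1+5+9+8+3+6+4+4+9+7+2+9+1+6+3+2+9+0+6+7+9+7+7+7+2+2+3+9+8+9+2+1+2+7+7+4+4+7+8+0+2 = 210

210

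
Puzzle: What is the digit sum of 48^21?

144

48^21 = 202332657110324584212719915287707648
Sum of its 36 digits: 144.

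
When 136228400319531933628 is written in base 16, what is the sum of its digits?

118

136228400319531933628 in base 16 is 7628C805255695FBC.
Digit sum: 7+6+2+8+12+8+0+5+2+5+5+6+9+5+15+11+12 = 118.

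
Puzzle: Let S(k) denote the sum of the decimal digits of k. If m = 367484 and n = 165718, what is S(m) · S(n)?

S(367484) = 3+6+7+4+8+4 = 32.
S(165718) = 1+6+5+7+1+8 = 28.
32 · 28 = 896.

896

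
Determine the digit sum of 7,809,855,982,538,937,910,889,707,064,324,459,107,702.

199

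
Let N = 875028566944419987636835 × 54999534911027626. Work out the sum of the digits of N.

875028566944419987636835 × 54999534911027626 = 48126164215806101245868701518625140203710
Sum of its 41 digits: 142.

142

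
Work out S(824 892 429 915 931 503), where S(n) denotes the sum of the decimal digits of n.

84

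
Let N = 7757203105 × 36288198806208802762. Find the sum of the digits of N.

130

7757203105 × 36288198806208802762 = 281494928454380218063718976010
Sum of its 30 digits: 130.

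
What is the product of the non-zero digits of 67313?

6×7×3×1×3 = 378

378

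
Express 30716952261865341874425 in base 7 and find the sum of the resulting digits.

93

30716952261865341874425 in base 7 is 316222334365622625305423562.
Digit sum: 3+1+6+2+2+2+3+3+4+3+6+5+6+2+2+6+2+5+3+0+5+4+2+3+5+6+2 = 93.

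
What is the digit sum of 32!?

108

32! = 263130836933693530167218012160000000
Sum of its 36 digits: 108.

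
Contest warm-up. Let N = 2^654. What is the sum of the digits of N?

829

2^654 = 74751027079122046462216955587793573067050655862760405902609490213261724339546970300512875500623813013973275600053770769378323738155015176163371603062328757260320680744718580942157810765768356265984
Sum of its 197 digits: 829.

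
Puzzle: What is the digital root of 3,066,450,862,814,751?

3+0+6+6+4+5+0+8+6+2+8+1+4+7+5+1 = 66
6+6 = 12
1+2 = 3

3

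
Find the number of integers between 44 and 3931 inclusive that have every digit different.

The integers in [44, 3931] that have every digit different: 45, 46, 47, 48, 49, 50, …, 3927, 3928.
2175 qualify.

2175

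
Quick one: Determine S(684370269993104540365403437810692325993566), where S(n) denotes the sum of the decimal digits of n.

6+8+4+3+7+0+2+6+9+9+9+3+1+0+4+5+4+0+3+6+5+4+0+3+4+3+7+8+1+0+6+9+2+3+2+5+9+9+3+5+6+6 = 189

189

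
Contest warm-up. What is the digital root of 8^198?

The digital root of n equals n mod 9 (or 9 when 9 | n), so we need 8^198 mod 9.
8^198 ≡ 1 (mod 9), so the digital root is 1.

1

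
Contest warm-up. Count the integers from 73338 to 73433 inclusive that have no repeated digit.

18

The integers in [73338, 73433] that have no repeated digit: 73401, 73402, 73405, 73406, 73408, 73409, …, 73428, 73429.
18 qualify.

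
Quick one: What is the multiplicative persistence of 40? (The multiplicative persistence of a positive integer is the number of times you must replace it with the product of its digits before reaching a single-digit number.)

1

40 → 0 (1 step)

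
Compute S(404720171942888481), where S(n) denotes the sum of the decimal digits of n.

4+0+4+7+2+0+1+7+1+9+4+2+8+8+8+4+8+1 = 78

78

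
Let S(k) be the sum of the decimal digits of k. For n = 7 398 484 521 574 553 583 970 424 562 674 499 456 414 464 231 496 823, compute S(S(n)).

First digit sum: 250.
2+5+0 = 7.

7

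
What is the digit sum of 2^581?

2^581 = 7914572847139345089936080672628710081124203171238778877250017794972711203409019749450124833959777439667125485632516458859243681097816038718961476963260581373331416708758372352
Sum of its 175 digits: 797.

797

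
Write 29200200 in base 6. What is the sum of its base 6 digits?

29200200 in base 6 is 2521510040.
Digit sum: 2+5+2+1+5+1+0+0+4+0 = 20.

20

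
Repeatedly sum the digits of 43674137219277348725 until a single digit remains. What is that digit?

2

4+3+6+7+4+1+3+7+2+1+9+2+7+7+3+4+8+7+2+5 = 92
9+2 = 11
1+1 = 2
(Equivalently, 43674137219277348725 mod 9 = 2.)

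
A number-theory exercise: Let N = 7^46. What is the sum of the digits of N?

7^46 = 749048330965186233494494102694564493649
Sum of its 39 digits: 187.

187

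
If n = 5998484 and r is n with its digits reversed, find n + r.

Reverse of 5998484 is 4848995.
5998484 + 4848995 = 10847479

10847479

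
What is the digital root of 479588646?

3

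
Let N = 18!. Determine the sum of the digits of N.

54

18! = 6402373705728000
Sum of its 16 digits: 54.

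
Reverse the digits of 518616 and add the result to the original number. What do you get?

Reverse of 518616 is 616815.
518616 + 616815 = 1135431

1135431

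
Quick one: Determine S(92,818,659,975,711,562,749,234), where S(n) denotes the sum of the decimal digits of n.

9+2+8+1+8+6+5+9+9+7+5+7+1+1+5+6+2+7+4+9+2+3+4 = 120

120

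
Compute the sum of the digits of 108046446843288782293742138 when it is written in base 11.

108046446843288782293742138 in base 11 is AA73418201964784213381574.
Digit sum: 10+10+7+3+4+1+8+2+0+1+9+6+4+7+8+4+2+1+3+3+8+1+5+7+4 = 118.

118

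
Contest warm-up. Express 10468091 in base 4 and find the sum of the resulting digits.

29

10468091 in base 4 is 213323223323.
Digit sum: 2+1+3+3+2+3+2+2+3+3+2+3 = 29.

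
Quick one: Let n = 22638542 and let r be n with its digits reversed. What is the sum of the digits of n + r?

Reversal of 22638542 is 24583622; 22638542 + 24583622 = 47222164.
Digit sum of 47222164: 4+7+2+2+2+1+6+4 = 28.

28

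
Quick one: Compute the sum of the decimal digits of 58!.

58! = 2350561331282878571829474910515074683828862318181142924420699914240000000000000
Sum of its 79 digits: 288.

288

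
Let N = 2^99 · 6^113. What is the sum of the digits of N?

2^99 · 6^113 = 5408301121284579484124630758704167386573041540150626459781499734354713365508738493142003840518949142695385094326059008
Sum of its 118 digits: 504.

504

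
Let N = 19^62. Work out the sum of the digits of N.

19^62 = 19174465169354813231681320402781559275699092043658101294284851101507028402995161
Sum of its 80 digits: 325.

325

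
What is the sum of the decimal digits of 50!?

216

50! = 30414093201713378043612608166064768844377641568960512000000000000
Sum of its 65 digits: 216.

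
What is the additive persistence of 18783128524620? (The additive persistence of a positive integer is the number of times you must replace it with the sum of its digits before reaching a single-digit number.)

3

18783128524620 → 57 → 12 → 3 (3 steps)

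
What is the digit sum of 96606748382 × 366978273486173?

130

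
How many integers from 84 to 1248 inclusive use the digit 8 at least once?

302

The integers in [84, 1248] that use the digit 8 at least once: 84, 85, 86, 87, 88, 89, …, 1238, 1248.
302 qualify.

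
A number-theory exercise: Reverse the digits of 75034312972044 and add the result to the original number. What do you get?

Reverse of 75034312972044 is 44027921343057.
75034312972044 + 44027921343057 = 119062234315101

119062234315101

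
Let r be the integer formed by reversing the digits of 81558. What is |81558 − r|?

3960

Reverse of 81558 is 85518.
|81558 − 85518| = 3960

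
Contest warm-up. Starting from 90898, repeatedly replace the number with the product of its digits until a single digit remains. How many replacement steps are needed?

90898 → 0 (1 step)

1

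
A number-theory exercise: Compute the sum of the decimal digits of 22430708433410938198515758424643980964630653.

192

2+2+4+3+0+7+0+8+4+3+3+4+1+0+9+3+8+1+9+8+5+1+5+7+5+8+4+2+4+6+4+3+9+8+0+9+6+4+6+3+0+6+5+3 = 192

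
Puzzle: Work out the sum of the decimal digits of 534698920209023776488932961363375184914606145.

5+3+4+6+9+8+9+2+0+2+0+9+0+2+3+7+7+6+4+8+8+9+3+2+9+6+1+3+6+3+3+7+5+1+8+4+9+1+4+6+0+6+1+4+5 = 208

208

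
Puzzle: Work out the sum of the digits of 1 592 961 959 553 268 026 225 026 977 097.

149

1+5+9+2+9+6+1+9+5+9+5+5+3+2+6+8+0+2+6+2+2+5+0+2+6+9+7+7+0+9+7 = 149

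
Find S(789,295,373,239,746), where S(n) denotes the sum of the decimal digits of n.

7+8+9+2+9+5+3+7+3+2+3+9+7+4+6 = 84

84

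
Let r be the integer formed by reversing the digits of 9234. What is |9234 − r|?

4905

Reverse of 9234 is 4329.
|9234 − 4329| = 4905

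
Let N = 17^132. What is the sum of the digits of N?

703

17^132 = 2625775682230227256591138703384510714221543388544059587876505133347642477252019728910975721702964077825426123244307077258044804502593094758305899213484429663735361
Sum of its 163 digits: 703.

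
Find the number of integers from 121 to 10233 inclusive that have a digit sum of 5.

60

The integers in [121, 10233] that have a digit sum of 5: 122, 131, 140, 203, 212, 221, …, 10211, 10220.
60 qualify.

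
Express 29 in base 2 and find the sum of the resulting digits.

29 in base 2 is 11101.
Digit sum: 1+1+1+0+1 = 4.

4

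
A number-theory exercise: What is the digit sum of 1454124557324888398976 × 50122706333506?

206

1454124557324888398976 × 50122706333506 = 72884658159134792319878979444889856
Sum of its 35 digits: 206.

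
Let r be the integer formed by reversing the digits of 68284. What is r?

Reversing 68284 gives 48286.

48286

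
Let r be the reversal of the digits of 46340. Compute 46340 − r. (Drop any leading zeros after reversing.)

Reverse of 46340 is 4364.
46340 − 4364 = 41976

41976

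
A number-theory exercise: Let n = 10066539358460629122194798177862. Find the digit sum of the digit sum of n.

First digit sum: 147.
1+4+7 = 12.

12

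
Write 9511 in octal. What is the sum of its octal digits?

19

9511 in base 8 is 22447.
Digit sum: 2+2+4+4+7 = 19.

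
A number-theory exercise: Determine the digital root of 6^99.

The digital root of n equals n mod 9 (or 9 when 9 | n), so we need 6^99 mod 9.
6^99 ≡ 0 (mod 9), so the digital root is 9.

9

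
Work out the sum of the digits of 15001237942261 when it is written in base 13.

97

15001237942261 in base 13 is 84A7C2839CAC.
Digit sum: 8+4+10+7+12+2+8+3+9+12+10+12 = 97.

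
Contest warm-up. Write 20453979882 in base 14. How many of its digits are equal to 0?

2

20453979882 in base 14 is DC06DC430.
The digit 0 appears 2 times.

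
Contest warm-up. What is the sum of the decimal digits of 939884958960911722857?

9+3+9+8+8+4+9+5+8+9+6+0+9+1+1+7+2+2+8+5+7 = 120

120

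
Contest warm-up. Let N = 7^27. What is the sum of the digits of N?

91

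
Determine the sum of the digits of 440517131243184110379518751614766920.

4+4+0+5+1+7+1+3+1+2+4+3+1+8+4+1+1+0+3+7+9+5+1+8+7+5+1+6+1+4+7+6+6+9+2+0 = 137

137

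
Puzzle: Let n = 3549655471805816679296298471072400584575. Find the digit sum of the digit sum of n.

14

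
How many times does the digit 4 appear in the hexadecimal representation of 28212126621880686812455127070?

28212126621880686812455127070 in base 16 is 5B288630B1A748A0BB16481E.
The digit 4 appears 2 times.

2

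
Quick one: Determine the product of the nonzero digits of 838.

192

8×3×8 = 192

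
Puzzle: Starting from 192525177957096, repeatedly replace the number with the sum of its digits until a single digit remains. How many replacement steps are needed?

192525177957096 → 75 → 12 → 3 (3 steps)

3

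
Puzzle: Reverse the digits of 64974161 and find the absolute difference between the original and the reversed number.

Reverse of 64974161 is 16147946.
|64974161 − 16147946| = 48826215

48826215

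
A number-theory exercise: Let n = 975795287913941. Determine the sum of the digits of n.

86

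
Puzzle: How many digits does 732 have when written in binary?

732 in base 2 is 1011011100, which has 10 digits.

10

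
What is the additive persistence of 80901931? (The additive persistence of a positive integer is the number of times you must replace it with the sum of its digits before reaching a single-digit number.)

2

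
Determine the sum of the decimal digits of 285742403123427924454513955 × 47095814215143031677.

219

285742403123427924454513955 × 47095814215143031677 = 13457271130889467459161598376828228766203552535
Sum of its 47 digits: 219.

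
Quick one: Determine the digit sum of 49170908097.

54

4+9+1+7+0+9+0+8+0+9+7 = 54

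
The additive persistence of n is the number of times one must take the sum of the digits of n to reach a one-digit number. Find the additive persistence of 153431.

2

153431 → 17 → 8 (2 steps)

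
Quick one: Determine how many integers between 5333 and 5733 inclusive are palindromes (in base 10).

4

The integers in [5333, 5733] that are palindromes (in base 10): 5335, 5445, 5555, 5665.
4 qualify.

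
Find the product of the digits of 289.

2×8×9 = 144

144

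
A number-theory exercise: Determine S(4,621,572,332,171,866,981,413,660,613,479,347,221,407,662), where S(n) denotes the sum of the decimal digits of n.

176

4+6+2+1+5+7+2+3+3+2+1+7+1+8+6+6+9+8+1+4+1+3+6+6+0+6+1+3+4+7+9+3+4+7+2+2+1+4+0+7+6+6+2 = 176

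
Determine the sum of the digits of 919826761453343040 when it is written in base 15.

94

919826761453343040 in base 15 is 2179654E41E475B0.
Digit sum: 2+1+7+9+6+5+4+14+4+1+14+4+7+5+11+0 = 94.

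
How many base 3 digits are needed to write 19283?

9

19283 in base 3 is 222110012, which has 9 digits.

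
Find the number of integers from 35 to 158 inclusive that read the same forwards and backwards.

The integers in [35, 158] that read the same forwards and backwards: 44, 55, 66, 77, 88, 99, …, 141, 151.
12 qualify.

12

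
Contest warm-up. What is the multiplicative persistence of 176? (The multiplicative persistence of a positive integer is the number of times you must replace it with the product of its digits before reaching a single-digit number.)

176 → 42 → 8 (2 steps)

2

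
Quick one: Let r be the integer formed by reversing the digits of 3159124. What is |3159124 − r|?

Reverse of 3159124 is 4219513.
|3159124 − 4219513| = 1060389

1060389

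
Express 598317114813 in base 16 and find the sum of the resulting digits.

93

598317114813 in base 16 is 8B4E7AA5BD.
Digit sum: 8+11+4+14+7+10+10+5+11+13 = 93.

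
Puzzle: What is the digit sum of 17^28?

145

17^28 = 28351092476867700887730107366063041
Sum of its 35 digits: 145.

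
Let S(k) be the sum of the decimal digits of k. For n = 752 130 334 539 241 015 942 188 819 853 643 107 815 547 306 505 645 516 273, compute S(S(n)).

First digit sum: 233.
2+3+3 = 8.

8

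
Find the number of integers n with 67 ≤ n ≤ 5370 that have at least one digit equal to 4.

The integers in [67, 5370] that have at least one digit equal to 4: 74, 84, 94, 104, 114, 124, …, 5354, 5364.
2141 qualify.

2141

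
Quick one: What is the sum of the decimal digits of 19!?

19! = 121645100408832000
Sum of its 18 digits: 45.

45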